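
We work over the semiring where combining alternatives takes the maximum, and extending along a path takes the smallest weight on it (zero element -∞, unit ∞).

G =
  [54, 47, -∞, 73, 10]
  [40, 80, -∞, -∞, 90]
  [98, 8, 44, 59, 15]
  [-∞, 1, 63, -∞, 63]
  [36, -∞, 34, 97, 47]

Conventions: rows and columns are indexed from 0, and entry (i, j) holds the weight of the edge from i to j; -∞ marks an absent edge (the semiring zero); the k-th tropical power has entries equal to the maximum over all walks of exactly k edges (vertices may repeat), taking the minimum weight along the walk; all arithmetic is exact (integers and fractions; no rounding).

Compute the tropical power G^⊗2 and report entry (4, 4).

G^⊗2:
  [54, 47, 63, 54, 63]
  [40, 80, 34, 90, 80]
  [54, 47, 59, 73, 59]
  [63, 8, 44, 63, 47]
  [36, 36, 63, 47, 63]
Key observation: the optimum is the walk 4->3->4, with weight 97 min 63 = 63.
Optimal value attained by: walk 4->3->4.
Answer: (G^⊗2)[4][4] = 63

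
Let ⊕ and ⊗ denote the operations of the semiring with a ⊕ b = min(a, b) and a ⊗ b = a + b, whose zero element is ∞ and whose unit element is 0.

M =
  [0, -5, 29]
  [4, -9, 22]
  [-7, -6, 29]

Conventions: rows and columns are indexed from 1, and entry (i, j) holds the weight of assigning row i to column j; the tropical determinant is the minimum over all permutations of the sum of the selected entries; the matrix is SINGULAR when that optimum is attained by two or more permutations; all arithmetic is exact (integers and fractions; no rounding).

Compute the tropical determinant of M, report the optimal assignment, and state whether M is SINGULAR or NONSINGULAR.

σ = (1, 2, 3): 0 + (-9) + 29 = 20
σ = (1, 3, 2): 0 + 22 + (-6) = 16
σ = (2, 1, 3): (-5) + 4 + 29 = 28
σ = (2, 3, 1): (-5) + 22 + (-7) = 10
σ = (3, 1, 2): 29 + 4 + (-6) = 27
σ = (3, 2, 1): 29 + (-9) + (-7) = 13
Optimal value attained by: σ = (2, 3, 1).
Answer: det⊕(M) = 10; verdict: NONSINGULAR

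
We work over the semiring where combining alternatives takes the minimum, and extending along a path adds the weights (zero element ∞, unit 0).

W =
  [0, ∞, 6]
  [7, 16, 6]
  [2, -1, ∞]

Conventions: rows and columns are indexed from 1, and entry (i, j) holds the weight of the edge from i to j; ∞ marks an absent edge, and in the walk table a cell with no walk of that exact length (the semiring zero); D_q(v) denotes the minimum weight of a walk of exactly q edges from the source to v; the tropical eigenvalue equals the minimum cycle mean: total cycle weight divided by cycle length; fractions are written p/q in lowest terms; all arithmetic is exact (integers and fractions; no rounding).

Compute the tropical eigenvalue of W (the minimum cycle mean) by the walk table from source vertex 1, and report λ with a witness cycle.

q=0: [0, ∞, ∞]
q=1: [0, ∞, 6]
q=2: [0, 5, 6]
q=3: [0, 5, 6]
Optimal cycle mean attained by: cycle 1->1, total 0, length 1.
Answer: λ = 0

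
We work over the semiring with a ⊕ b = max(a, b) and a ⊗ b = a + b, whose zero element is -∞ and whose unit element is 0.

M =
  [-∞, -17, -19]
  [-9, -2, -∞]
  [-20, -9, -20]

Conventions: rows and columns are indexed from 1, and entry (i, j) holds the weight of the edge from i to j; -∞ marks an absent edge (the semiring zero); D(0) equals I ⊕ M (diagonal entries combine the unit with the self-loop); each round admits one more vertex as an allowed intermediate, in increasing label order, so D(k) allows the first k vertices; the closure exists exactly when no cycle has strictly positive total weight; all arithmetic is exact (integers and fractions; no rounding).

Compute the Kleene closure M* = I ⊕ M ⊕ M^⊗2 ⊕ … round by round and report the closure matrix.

D(0):
  [0, -17, -19]
  [-9, 0, -∞]
  [-20, -9, 0]
D(1):
  [0, -17, -19]
  [-9, 0, -28]
  [-20, -9, 0]
D(2):
  [0, -17, -19]
  [-9, 0, -28]
  [-18, -9, 0]
D(3):
  [0, -17, -19]
  [-9, 0, -28]
  [-18, -9, 0]
Answer: M* = [[0, -17, -19], [-9, 0, -28], [-18, -9, 0]]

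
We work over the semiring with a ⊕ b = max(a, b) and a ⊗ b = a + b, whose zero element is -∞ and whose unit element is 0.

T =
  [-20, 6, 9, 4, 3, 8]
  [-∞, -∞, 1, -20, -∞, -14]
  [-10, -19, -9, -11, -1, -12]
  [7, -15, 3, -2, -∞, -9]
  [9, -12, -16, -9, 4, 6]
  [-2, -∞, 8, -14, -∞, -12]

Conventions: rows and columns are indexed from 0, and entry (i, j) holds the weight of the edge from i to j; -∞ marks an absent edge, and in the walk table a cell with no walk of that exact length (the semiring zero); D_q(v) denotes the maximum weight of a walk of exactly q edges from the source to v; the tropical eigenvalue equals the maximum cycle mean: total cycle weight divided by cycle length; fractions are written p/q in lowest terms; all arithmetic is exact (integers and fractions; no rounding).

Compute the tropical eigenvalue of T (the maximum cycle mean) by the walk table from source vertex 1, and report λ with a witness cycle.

q=0: [-∞, 0, -∞, -∞, -∞, -∞]
q=1: [-∞, -∞, 1, -20, -∞, -14]
q=2: [-9, -18, -6, -10, 0, -11]
q=3: [9, -3, 0, -5, 4, 6]
q=4: [13, 15, 18, 13, 12, 17]
q=5: [21, 19, 25, 17, 17, 21]
q=6: [26, 27, 30, 25, 24, 29]
Optimal cycle mean attained by: cycle 0->4->0, total 3 + 9, length 2.
Answer: λ = 6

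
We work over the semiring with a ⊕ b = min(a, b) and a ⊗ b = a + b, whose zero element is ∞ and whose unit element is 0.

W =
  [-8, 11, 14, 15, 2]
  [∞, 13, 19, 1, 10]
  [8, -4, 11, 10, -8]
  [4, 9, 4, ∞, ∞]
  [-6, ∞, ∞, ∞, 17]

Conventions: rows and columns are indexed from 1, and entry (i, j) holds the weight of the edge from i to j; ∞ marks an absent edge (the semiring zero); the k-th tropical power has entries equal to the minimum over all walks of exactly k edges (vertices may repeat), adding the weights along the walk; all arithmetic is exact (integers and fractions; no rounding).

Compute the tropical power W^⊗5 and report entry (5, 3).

W^⊗2:
  [-16, 3, 6, 7, -6]
  [4, 10, 5, 14, 11]
  [-14, 7, 14, -3, 3]
  [-4, 0, 15, 10, -4]
  [-14, 5, 8, 9, -4]
W^⊗3:
  [-24, -5, -2, -1, -14]
  [-4, 1, 16, 11, -3]
  [-22, -3, 0, 1, -12]
  [-12, 7, 10, 1, -2]
  [-22, -3, 0, 1, -12]
W^⊗4:
  [-32, -13, -10, -9, -22]
  [-12, 7, 10, 2, -2]
  [-30, -11, -8, -7, -20]
  [-20, -1, 2, 3, -10]
  [-30, -11, -8, -7, -20]
W^⊗5:
  [-40, -21, -18, -17, -30]
  [-20, -1, 2, 3, -10]
  [-38, -19, -16, -15, -28]
  [-28, -9, -6, -5, -18]
  [-38, -19, -16, -15, -28]
Key observation: the optimum is the walk 5->1->1->1->1->3, with weight (-6) + (-8) + (-8) + (-8) + 14 = -16.
Optimal value attained by: walk 5->1->1->1->1->3.
Answer: (W^⊗5)[5][3] = -16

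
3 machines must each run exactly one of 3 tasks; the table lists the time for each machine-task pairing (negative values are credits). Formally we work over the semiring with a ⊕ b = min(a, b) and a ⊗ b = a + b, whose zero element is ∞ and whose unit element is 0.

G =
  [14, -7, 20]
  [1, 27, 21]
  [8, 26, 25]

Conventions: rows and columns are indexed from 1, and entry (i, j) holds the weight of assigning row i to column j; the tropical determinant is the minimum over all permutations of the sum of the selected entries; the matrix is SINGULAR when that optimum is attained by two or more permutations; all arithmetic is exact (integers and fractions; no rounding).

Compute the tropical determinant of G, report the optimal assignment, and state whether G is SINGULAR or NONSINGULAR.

σ = (1, 2, 3): 14 + 27 + 25 = 66
σ = (1, 3, 2): 14 + 21 + 26 = 61
σ = (2, 1, 3): (-7) + 1 + 25 = 19
σ = (2, 3, 1): (-7) + 21 + 8 = 22
σ = (3, 1, 2): 20 + 1 + 26 = 47
σ = (3, 2, 1): 20 + 27 + 8 = 55
Optimal value attained by: σ = (2, 1, 3).
Answer: det⊕(G) = 19; verdict: NONSINGULAR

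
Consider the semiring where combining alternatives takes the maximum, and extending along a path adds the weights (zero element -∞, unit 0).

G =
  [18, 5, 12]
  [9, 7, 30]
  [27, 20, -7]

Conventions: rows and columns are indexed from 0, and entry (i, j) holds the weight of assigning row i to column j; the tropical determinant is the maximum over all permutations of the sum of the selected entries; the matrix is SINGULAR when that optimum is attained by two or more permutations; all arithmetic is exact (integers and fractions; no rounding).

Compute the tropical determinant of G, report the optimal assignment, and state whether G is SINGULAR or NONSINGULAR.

σ = (0, 1, 2): 18 + 7 + (-7) = 18
σ = (0, 2, 1): 18 + 30 + 20 = 68
σ = (1, 0, 2): 5 + 9 + (-7) = 7
σ = (1, 2, 0): 5 + 30 + 27 = 62
σ = (2, 0, 1): 12 + 9 + 20 = 41
σ = (2, 1, 0): 12 + 7 + 27 = 46
Optimal value attained by: σ = (0, 2, 1).
Answer: det⊕(G) = 68; verdict: NONSINGULAR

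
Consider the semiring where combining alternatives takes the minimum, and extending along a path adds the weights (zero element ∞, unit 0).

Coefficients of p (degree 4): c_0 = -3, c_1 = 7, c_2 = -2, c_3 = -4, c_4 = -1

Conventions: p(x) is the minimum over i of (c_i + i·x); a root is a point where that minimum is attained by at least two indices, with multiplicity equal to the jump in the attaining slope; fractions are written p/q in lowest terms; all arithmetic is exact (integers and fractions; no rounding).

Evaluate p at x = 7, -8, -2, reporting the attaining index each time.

p(7) = min(-3+0·7=-3, 7+1·7=14, -2+2·7=12, -4+3·7=17, -1+4·7=27) = -3 (attained by i=0)
p(-8) = min(-3+0·(-8)=-3, 7+1·(-8)=-1, -2+2·(-8)=-18, -4+3·(-8)=-28, -1+4·(-8)=-33) = -33 (attained by i=4)
p(-2) = min(-3+0·(-2)=-3, 7+1·(-2)=5, -2+2·(-2)=-6, -4+3·(-2)=-10, -1+4·(-2)=-9) = -10 (attained by i=3)
Answer: p(7) = -3; p(-8) = -33; p(-2) = -10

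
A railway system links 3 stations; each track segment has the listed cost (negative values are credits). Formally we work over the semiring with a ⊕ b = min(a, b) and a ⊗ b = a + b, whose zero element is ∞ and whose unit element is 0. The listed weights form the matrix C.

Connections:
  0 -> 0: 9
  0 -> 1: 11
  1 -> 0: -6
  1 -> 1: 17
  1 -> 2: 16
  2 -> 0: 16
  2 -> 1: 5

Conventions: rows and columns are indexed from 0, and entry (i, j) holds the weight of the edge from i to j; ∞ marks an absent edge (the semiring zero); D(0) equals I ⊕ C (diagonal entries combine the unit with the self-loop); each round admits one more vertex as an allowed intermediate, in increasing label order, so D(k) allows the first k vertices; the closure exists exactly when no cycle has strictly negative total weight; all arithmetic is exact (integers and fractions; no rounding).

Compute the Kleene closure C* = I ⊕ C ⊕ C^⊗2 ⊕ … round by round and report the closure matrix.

D(0):
  [0, 11, ∞]
  [-6, 0, 16]
  [16, 5, 0]
D(1):
  [0, 11, ∞]
  [-6, 0, 16]
  [16, 5, 0]
D(2):
  [0, 11, 27]
  [-6, 0, 16]
  [-1, 5, 0]
D(3):
  [0, 11, 27]
  [-6, 0, 16]
  [-1, 5, 0]
Answer: C* = [[0, 11, 27], [-6, 0, 16], [-1, 5, 0]]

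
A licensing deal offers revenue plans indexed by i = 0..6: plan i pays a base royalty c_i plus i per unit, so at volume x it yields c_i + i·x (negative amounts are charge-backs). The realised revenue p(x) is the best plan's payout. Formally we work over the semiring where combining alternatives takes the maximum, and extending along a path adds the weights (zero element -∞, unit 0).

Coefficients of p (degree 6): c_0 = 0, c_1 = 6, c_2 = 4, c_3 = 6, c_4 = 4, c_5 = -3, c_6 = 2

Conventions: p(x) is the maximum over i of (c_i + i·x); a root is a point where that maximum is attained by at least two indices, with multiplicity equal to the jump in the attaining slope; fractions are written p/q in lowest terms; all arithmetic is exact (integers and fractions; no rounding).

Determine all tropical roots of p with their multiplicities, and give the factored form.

hull edge (i=0, c=0) to (i=1, c=6): slope 6, span 1
hull edge (i=1, c=6) to (i=3, c=6): slope 0, span 2
hull edge (i=3, c=6) to (i=6, c=2): slope -4/3, span 3
Factored form: p(x) = 2 ⊗ (x ⊕ (-6)) ⊗ (x ⊕ 0) ⊗ (x ⊕ 0) ⊗ (x ⊕ 4/3) ⊗ (x ⊕ 4/3) ⊗ (x ⊕ 4/3)
Answer: roots = -6 (mult 1), 0 (mult 2), 4/3 (mult 3)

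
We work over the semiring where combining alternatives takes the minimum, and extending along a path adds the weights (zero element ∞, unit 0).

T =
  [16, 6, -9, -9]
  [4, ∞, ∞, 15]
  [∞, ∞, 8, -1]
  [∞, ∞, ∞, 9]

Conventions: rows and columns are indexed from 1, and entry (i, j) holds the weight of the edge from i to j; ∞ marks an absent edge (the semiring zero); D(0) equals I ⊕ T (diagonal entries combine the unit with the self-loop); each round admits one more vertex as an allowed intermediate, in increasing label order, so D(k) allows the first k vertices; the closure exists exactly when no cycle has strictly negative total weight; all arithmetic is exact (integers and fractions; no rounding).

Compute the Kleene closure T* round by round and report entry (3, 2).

D(0):
  [0, 6, -9, -9]
  [4, 0, ∞, 15]
  [∞, ∞, 0, -1]
  [∞, ∞, ∞, 0]
D(1):
  [0, 6, -9, -9]
  [4, 0, -5, -5]
  [∞, ∞, 0, -1]
  [∞, ∞, ∞, 0]
D(2):
  [0, 6, -9, -9]
  [4, 0, -5, -5]
  [∞, ∞, 0, -1]
  [∞, ∞, ∞, 0]
D(3):
  [0, 6, -9, -10]
  [4, 0, -5, -6]
  [∞, ∞, 0, -1]
  [∞, ∞, ∞, 0]
D(4):
  [0, 6, -9, -10]
  [4, 0, -5, -6]
  [∞, ∞, 0, -1]
  [∞, ∞, ∞, 0]
Answer: T*[3][2] = ∞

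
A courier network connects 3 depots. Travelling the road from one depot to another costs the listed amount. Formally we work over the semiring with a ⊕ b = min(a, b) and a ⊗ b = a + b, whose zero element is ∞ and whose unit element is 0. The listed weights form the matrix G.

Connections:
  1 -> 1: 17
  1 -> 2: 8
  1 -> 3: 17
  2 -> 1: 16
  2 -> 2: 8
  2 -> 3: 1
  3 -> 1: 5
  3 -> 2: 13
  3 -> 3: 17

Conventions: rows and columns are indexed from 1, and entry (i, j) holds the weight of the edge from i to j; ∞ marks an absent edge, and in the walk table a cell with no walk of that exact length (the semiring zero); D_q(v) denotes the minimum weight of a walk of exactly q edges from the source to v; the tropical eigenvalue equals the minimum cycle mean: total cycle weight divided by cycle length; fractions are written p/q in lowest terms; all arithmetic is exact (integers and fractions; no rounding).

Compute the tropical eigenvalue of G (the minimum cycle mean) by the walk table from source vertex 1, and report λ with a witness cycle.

q=0: [0, ∞, ∞]
q=1: [17, 8, 17]
q=2: [22, 16, 9]
q=3: [14, 22, 17]
Optimal cycle mean attained by: cycle 1->2->3->1, total 8 + 1 + 5, length 3.
Answer: λ = 14/3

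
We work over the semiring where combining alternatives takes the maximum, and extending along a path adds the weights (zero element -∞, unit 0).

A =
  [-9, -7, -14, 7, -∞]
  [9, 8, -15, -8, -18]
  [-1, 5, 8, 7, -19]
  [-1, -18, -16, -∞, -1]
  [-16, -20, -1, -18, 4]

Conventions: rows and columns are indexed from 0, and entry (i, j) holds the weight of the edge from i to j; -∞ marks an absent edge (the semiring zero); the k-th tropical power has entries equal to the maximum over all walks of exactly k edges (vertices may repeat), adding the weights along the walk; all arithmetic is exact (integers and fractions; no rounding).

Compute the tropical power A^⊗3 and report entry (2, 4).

A^⊗2:
  [6, 1, -6, -2, 6]
  [17, 16, -5, 16, -9]
  [14, 13, 16, 15, 6]
  [-9, -8, -2, 6, 3]
  [-2, 4, 7, 6, 8]
A^⊗3:
  [10, 9, 5, 13, 10]
  [25, 24, 3, 24, 15]
  [22, 21, 24, 23, 14]
  [5, 3, 6, 5, 7]
  [13, 12, 15, 14, 12]
Key observation: the optimum is the walk 2->2->3->4, with weight 8 + 7 + (-1) = 14.
Optimal value attained by: walk 2->2->3->4.
Answer: (A^⊗3)[2][4] = 14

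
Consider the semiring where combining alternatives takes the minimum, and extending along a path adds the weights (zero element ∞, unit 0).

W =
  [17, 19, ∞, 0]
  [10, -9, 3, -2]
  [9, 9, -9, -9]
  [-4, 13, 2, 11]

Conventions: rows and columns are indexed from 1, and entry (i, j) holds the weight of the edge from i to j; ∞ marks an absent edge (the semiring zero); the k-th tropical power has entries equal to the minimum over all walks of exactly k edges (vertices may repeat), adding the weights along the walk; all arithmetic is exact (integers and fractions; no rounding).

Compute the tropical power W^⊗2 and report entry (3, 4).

W^⊗2:
  [-4, 10, 2, 11]
  [-6, -18, -6, -11]
  [-13, 0, -18, -18]
  [7, 4, -7, -7]
Key observation: the optimum is the walk 3->3->4, with weight (-9) + (-9) = -18.
Optimal value attained by: walk 3->3->4.
Answer: (W^⊗2)[3][4] = -18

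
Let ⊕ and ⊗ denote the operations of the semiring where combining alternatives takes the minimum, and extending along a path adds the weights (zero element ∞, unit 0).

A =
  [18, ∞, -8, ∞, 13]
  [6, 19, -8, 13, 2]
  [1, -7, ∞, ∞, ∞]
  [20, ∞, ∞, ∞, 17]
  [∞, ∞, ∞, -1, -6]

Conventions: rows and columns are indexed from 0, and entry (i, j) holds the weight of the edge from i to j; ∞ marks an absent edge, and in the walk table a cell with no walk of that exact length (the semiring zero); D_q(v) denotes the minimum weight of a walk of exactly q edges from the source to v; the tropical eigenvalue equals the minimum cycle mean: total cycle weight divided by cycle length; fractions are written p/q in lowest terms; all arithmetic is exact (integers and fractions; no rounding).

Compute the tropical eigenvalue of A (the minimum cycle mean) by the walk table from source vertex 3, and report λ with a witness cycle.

q=0: [∞, ∞, ∞, 0, ∞]
q=1: [20, ∞, ∞, ∞, 17]
q=2: [38, ∞, 12, 16, 11]
q=3: [13, 5, 30, 10, 5]
q=4: [11, 23, -3, 4, -1]
q=5: [-2, -10, 3, -2, -7]
Optimal cycle mean attained by: cycle 1->2->1, total (-8) + (-7), length 2.
Answer: λ = -15/2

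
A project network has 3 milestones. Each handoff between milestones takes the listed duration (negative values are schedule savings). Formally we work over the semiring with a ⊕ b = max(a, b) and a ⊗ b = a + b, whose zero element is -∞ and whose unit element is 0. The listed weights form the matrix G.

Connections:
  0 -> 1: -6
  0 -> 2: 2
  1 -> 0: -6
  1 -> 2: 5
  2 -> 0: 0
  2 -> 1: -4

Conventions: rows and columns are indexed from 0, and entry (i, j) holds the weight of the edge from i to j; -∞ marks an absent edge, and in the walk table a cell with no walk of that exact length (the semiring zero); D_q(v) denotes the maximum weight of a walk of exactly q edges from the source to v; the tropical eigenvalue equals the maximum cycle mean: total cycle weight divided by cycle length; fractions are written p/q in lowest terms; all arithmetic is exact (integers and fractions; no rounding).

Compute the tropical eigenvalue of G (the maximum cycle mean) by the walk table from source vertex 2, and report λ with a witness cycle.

q=0: [-∞, -∞, 0]
q=1: [0, -4, -∞]
q=2: [-10, -6, 2]
q=3: [2, -2, -1]
Optimal cycle mean attained by: cycle 0->2->0, total 2 + 0, length 2.
Answer: λ = 1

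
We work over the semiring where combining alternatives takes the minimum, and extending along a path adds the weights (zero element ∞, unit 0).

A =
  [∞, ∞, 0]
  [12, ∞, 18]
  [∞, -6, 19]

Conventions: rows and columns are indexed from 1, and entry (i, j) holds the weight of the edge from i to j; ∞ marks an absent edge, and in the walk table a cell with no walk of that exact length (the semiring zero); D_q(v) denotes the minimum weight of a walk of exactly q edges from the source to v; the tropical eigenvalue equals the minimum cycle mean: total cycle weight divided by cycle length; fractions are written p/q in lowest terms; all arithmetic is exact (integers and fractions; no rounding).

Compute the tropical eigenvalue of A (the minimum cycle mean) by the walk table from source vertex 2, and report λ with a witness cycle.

q=0: [∞, 0, ∞]
q=1: [12, ∞, 18]
q=2: [∞, 12, 12]
q=3: [24, 6, 30]
Optimal cycle mean attained by: cycle 1->3->2->1, total 0 + (-6) + 12, length 3.
Answer: λ = 2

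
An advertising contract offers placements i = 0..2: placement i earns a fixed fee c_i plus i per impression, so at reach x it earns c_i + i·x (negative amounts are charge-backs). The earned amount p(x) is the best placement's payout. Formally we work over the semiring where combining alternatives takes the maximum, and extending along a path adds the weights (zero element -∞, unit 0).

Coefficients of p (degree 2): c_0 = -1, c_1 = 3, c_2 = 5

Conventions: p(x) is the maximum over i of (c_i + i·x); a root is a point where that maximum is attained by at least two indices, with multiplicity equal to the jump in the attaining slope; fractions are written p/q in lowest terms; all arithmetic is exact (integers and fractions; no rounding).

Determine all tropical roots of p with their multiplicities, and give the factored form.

hull edge (i=0, c=-1) to (i=1, c=3): slope 4, span 1
hull edge (i=1, c=3) to (i=2, c=5): slope 2, span 1
Factored form: p(x) = 5 ⊗ (x ⊕ (-4)) ⊗ (x ⊕ (-2))
Answer: roots = -4 (mult 1), -2 (mult 1)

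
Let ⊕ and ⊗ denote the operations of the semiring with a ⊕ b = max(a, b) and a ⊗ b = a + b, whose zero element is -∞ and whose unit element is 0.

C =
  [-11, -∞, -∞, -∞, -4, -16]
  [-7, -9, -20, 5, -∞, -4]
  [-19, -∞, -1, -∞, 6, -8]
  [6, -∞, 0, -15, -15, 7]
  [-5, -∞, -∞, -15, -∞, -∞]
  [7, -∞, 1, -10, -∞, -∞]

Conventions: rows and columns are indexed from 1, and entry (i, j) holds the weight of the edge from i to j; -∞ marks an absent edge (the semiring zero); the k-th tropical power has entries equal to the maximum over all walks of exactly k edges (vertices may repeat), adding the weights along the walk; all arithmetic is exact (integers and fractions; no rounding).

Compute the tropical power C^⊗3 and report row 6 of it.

C^⊗2:
  [-9, -∞, -15, -19, -15, -27]
  [11, -18, 5, -4, -10, 12]
  [1, -∞, -2, -9, 5, -9]
  [14, -∞, 8, -3, 6, -8]
  [-9, -∞, -15, -30, -9, -8]
  [-4, -∞, 0, -25, 7, -3]
C^⊗3:
  [-13, -∞, -16, -30, -9, -12]
  [19, -27, 13, 2, 11, 3]
  [0, -∞, -3, -10, 4, -2]
  [3, -∞, 7, -9, 14, 4]
  [-1, -∞, -7, -18, -9, -23]
  [4, -∞, -1, -8, 6, -8]
Answer: row 6 of C^⊗3 = [4, -∞, -1, -8, 6, -8]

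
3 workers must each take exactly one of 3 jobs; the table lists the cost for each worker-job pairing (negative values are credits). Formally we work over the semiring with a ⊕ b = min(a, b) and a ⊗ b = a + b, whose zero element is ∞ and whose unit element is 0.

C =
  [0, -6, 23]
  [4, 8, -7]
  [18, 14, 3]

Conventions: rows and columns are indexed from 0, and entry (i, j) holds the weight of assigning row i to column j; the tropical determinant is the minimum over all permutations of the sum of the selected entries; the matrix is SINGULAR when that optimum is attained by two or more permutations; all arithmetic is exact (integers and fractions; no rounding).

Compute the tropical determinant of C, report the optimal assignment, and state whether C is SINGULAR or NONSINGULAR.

σ = (0, 1, 2): 0 + 8 + 3 = 11
σ = (0, 2, 1): 0 + (-7) + 14 = 7
σ = (1, 0, 2): (-6) + 4 + 3 = 1
σ = (1, 2, 0): (-6) + (-7) + 18 = 5
σ = (2, 0, 1): 23 + 4 + 14 = 41
σ = (2, 1, 0): 23 + 8 + 18 = 49
Optimal value attained by: σ = (1, 0, 2).
Answer: det⊕(C) = 1; verdict: NONSINGULAR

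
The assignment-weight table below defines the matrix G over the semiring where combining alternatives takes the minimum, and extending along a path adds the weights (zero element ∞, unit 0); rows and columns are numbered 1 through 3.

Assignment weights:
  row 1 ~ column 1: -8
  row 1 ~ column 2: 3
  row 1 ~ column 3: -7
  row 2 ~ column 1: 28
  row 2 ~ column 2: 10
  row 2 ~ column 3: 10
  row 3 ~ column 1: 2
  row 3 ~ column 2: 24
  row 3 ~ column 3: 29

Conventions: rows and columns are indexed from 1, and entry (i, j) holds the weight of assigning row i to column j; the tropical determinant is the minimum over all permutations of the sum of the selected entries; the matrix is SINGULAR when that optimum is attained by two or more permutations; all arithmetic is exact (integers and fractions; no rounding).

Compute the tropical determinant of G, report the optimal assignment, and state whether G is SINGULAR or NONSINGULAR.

σ = (1, 2, 3): (-8) + 10 + 29 = 31
σ = (1, 3, 2): (-8) + 10 + 24 = 26
σ = (2, 1, 3): 3 + 28 + 29 = 60
σ = (2, 3, 1): 3 + 10 + 2 = 15
σ = (3, 1, 2): (-7) + 28 + 24 = 45
σ = (3, 2, 1): (-7) + 10 + 2 = 5
Optimal value attained by: σ = (3, 2, 1).
Answer: det⊕(G) = 5; verdict: NONSINGULAR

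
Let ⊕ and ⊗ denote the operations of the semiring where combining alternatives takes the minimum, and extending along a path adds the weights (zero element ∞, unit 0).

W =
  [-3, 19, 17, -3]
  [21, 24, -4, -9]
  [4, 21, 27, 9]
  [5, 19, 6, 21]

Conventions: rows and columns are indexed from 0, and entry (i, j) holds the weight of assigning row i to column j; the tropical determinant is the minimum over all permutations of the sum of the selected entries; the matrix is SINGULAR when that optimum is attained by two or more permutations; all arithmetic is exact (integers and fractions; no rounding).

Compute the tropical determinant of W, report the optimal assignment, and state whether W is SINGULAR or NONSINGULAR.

σ = (0, 1, 2, 3): (-3) + 24 + 27 + 21 = 69
σ = (0, 1, 3, 2): (-3) + 24 + 9 + 6 = 36
σ = (0, 2, 1, 3): (-3) + (-4) + 21 + 21 = 35
σ = (0, 2, 3, 1): (-3) + (-4) + 9 + 19 = 21
σ = (0, 3, 1, 2): (-3) + (-9) + 21 + 6 = 15
σ = (0, 3, 2, 1): (-3) + (-9) + 27 + 19 = 34
σ = (1, 0, 2, 3): 19 + 21 + 27 + 21 = 88
σ = (1, 0, 3, 2): 19 + 21 + 9 + 6 = 55
σ = (1, 2, 0, 3): 19 + (-4) + 4 + 21 = 40
σ = (1, 2, 3, 0): 19 + (-4) + 9 + 5 = 29
σ = (1, 3, 0, 2): 19 + (-9) + 4 + 6 = 20
σ = (1, 3, 2, 0): 19 + (-9) + 27 + 5 = 42
σ = (2, 0, 1, 3): 17 + 21 + 21 + 21 = 80
σ = (2, 0, 3, 1): 17 + 21 + 9 + 19 = 66
σ = (2, 1, 0, 3): 17 + 24 + 4 + 21 = 66
σ = (2, 1, 3, 0): 17 + 24 + 9 + 5 = 55
σ = (2, 3, 0, 1): 17 + (-9) + 4 + 19 = 31
σ = (2, 3, 1, 0): 17 + (-9) + 21 + 5 = 34
σ = (3, 0, 1, 2): (-3) + 21 + 21 + 6 = 45
σ = (3, 0, 2, 1): (-3) + 21 + 27 + 19 = 64
σ = (3, 1, 0, 2): (-3) + 24 + 4 + 6 = 31
σ = (3, 1, 2, 0): (-3) + 24 + 27 + 5 = 53
σ = (3, 2, 0, 1): (-3) + (-4) + 4 + 19 = 16
σ = (3, 2, 1, 0): (-3) + (-4) + 21 + 5 = 19
Optimal value attained by: σ = (0, 3, 1, 2).
Answer: det⊕(W) = 15; verdict: NONSINGULAR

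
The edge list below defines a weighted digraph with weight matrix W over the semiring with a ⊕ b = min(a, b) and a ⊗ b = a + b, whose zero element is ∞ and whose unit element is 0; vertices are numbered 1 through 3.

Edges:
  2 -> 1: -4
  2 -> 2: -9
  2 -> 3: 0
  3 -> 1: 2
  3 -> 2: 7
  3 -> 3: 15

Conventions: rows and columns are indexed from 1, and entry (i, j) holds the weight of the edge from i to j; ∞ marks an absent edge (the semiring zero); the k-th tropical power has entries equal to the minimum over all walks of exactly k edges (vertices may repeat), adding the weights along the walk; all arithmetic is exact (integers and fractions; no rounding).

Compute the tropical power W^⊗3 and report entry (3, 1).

W^⊗2:
  [∞, ∞, ∞]
  [-13, -18, -9]
  [3, -2, 7]
W^⊗3:
  [∞, ∞, ∞]
  [-22, -27, -18]
  [-6, -11, -2]
Key observation: the optimum is the walk 3->2->2->1, with weight 7 + (-9) + (-4) = -6.
Optimal value attained by: walk 3->2->2->1.
Answer: (W^⊗3)[3][1] = -6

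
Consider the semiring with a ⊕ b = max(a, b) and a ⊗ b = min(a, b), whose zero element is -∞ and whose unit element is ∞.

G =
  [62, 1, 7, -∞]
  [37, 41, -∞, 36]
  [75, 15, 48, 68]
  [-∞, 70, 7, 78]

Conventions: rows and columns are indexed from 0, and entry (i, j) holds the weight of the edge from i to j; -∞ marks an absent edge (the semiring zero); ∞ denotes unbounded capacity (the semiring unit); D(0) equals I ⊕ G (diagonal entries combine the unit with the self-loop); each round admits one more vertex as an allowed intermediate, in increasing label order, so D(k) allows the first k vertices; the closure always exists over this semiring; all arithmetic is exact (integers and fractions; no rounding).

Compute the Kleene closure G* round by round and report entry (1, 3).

D(0):
  [∞, 1, 7, -∞]
  [37, ∞, -∞, 36]
  [75, 15, ∞, 68]
  [-∞, 70, 7, ∞]
D(1):
  [∞, 1, 7, -∞]
  [37, ∞, 7, 36]
  [75, 15, ∞, 68]
  [-∞, 70, 7, ∞]
D(2):
  [∞, 1, 7, 1]
  [37, ∞, 7, 36]
  [75, 15, ∞, 68]
  [37, 70, 7, ∞]
D(3):
  [∞, 7, 7, 7]
  [37, ∞, 7, 36]
  [75, 15, ∞, 68]
  [37, 70, 7, ∞]
D(4):
  [∞, 7, 7, 7]
  [37, ∞, 7, 36]
  [75, 68, ∞, 68]
  [37, 70, 7, ∞]
Answer: G*[1][3] = 36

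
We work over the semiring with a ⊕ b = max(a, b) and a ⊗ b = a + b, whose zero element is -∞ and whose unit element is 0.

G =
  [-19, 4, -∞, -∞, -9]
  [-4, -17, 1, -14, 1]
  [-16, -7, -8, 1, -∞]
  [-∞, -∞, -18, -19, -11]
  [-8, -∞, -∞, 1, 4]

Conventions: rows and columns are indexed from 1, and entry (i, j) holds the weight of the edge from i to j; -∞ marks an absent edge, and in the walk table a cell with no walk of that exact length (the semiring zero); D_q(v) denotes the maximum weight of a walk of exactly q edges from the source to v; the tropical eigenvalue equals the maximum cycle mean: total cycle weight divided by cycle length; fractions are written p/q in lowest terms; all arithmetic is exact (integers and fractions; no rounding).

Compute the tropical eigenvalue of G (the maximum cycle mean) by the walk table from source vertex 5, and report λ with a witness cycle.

q=0: [-∞, -∞, -∞, -∞, 0]
q=1: [-8, -∞, -∞, 1, 4]
q=2: [-4, -4, -17, 5, 8]
q=3: [0, 0, -3, 9, 12]
q=4: [4, 4, 1, 13, 16]
q=5: [8, 8, 5, 17, 20]
Optimal cycle mean attained by: cycle 5->5, total 4, length 1.
Answer: λ = 4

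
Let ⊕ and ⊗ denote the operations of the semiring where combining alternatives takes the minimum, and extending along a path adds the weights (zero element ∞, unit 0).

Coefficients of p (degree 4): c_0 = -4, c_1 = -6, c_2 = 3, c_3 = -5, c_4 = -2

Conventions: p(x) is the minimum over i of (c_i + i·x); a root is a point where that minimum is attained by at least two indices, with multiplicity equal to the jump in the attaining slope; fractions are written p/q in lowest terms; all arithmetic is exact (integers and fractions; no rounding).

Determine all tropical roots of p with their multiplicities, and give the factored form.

hull edge (i=0, c=-4) to (i=1, c=-6): slope -2, span 1
hull edge (i=1, c=-6) to (i=3, c=-5): slope 1/2, span 2
hull edge (i=3, c=-5) to (i=4, c=-2): slope 3, span 1
Factored form: p(x) = -2 ⊗ (x ⊕ (-3)) ⊗ (x ⊕ (-1/2)) ⊗ (x ⊕ (-1/2)) ⊗ (x ⊕ 2)
Answer: roots = -3 (mult 1), -1/2 (mult 2), 2 (mult 1)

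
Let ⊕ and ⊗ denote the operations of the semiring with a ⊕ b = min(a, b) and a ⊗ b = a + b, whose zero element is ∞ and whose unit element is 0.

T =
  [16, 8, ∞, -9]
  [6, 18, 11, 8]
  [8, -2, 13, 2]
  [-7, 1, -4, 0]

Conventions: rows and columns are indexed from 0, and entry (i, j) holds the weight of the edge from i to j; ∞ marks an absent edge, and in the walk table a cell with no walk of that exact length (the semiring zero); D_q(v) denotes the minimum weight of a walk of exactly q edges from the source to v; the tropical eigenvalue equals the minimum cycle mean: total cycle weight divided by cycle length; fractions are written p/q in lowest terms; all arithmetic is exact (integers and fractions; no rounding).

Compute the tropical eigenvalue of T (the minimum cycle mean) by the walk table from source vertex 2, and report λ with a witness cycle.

q=0: [∞, ∞, 0, ∞]
q=1: [8, -2, 13, 2]
q=2: [-5, 3, -2, -1]
q=3: [-8, -4, -5, -14]
q=4: [-21, -13, -18, -17]
Optimal cycle mean attained by: cycle 0->3->0, total (-9) + (-7), length 2.
Answer: λ = -8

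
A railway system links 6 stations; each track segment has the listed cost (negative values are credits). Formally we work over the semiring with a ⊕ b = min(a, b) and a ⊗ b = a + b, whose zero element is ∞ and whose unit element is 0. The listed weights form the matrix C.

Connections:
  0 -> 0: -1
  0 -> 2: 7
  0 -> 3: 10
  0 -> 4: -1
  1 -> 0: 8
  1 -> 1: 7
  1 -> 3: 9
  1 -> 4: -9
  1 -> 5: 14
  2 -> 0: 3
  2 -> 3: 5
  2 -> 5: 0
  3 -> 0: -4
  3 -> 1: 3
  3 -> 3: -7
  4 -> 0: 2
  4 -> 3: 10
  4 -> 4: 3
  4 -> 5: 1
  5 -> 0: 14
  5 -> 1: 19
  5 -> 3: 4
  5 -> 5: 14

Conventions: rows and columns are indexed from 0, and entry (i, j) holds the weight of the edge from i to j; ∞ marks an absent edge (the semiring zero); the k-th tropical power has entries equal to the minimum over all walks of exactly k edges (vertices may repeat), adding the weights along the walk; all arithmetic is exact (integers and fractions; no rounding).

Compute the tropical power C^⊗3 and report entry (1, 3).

C^⊗2:
  [-2, 13, 6, 3, -2, 0]
  [-7, 12, 15, 1, -6, -8]
  [1, 8, 10, -2, 2, 14]
  [-11, -4, 3, -14, -6, 17]
  [1, 13, 9, 3, 1, 4]
  [0, 7, 21, -3, 10, 28]
C^⊗3:
  [-3, 6, 5, -4, -3, -1]
  [-8, 4, 0, -6, -8, -5]
  [-6, 1, 8, -9, -1, 3]
  [-18, -11, -4, -21, -13, -5]
  [-1, 6, 8, -4, 0, 2]
  [-7, 0, 7, -10, -2, 11]
Key observation: the optimum is the walk 1->4->3->3, with weight (-9) + 10 + (-7) = -6.
Optimal value attained by: walk 1->4->3->3.
Answer: (C^⊗3)[1][3] = -6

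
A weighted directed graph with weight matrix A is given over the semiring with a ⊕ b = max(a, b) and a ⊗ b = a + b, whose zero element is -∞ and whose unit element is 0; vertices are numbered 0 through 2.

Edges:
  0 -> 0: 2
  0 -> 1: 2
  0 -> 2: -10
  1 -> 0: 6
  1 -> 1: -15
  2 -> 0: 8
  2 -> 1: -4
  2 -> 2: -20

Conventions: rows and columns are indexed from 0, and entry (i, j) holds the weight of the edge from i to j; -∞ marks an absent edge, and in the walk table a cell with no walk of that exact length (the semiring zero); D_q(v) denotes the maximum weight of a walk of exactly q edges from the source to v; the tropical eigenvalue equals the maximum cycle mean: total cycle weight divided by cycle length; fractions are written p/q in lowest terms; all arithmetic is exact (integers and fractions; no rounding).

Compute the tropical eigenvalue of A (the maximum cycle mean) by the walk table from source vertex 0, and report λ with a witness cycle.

q=0: [0, -∞, -∞]
q=1: [2, 2, -10]
q=2: [8, 4, -8]
q=3: [10, 10, -2]
Optimal cycle mean attained by: cycle 0->1->0, total 2 + 6, length 2.
Answer: λ = 4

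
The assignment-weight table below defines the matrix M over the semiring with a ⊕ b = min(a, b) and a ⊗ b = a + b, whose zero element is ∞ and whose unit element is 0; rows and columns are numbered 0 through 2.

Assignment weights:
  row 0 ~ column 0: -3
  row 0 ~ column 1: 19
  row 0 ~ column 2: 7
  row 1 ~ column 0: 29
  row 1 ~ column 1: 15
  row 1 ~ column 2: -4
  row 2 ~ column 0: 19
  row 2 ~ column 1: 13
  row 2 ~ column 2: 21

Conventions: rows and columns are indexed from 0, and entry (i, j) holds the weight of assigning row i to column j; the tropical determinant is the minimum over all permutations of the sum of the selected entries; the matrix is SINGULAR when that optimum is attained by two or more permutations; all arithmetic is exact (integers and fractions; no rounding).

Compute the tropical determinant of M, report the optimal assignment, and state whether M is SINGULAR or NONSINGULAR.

σ = (0, 1, 2): (-3) + 15 + 21 = 33
σ = (0, 2, 1): (-3) + (-4) + 13 = 6
σ = (1, 0, 2): 19 + 29 + 21 = 69
σ = (1, 2, 0): 19 + (-4) + 19 = 34
σ = (2, 0, 1): 7 + 29 + 13 = 49
σ = (2, 1, 0): 7 + 15 + 19 = 41
Optimal value attained by: σ = (0, 2, 1).
Answer: det⊕(M) = 6; verdict: NONSINGULAR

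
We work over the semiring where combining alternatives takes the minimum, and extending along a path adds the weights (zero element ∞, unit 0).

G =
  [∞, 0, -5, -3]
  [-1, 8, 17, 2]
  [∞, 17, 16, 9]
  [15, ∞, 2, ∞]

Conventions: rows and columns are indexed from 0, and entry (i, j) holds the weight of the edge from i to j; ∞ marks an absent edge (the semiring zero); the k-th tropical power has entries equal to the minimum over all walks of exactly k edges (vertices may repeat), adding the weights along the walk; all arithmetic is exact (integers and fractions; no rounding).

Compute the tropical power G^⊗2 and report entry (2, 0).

G^⊗2:
  [-1, 8, -1, 2]
  [7, -1, -6, -4]
  [16, 25, 11, 19]
  [∞, 15, 10, 11]
Key observation: the optimum is the walk 2->1->0, with weight 17 + (-1) = 16.
Optimal value attained by: walk 2->1->0.
Answer: (G^⊗2)[2][0] = 16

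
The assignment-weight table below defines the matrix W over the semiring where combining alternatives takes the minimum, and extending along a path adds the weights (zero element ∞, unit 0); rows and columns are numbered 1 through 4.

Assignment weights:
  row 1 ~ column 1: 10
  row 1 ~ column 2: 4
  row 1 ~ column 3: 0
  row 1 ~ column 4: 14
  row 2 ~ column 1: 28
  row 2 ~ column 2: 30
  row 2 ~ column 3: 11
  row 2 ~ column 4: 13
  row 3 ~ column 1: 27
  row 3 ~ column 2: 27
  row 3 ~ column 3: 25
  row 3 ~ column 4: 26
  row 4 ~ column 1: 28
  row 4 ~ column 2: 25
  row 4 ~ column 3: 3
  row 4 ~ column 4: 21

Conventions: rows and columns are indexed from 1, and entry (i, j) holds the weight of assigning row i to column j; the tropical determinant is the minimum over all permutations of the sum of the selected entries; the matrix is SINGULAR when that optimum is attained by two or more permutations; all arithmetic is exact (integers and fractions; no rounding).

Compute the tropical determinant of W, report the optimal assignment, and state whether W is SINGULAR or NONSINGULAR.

σ = (1, 2, 3, 4): 10 + 30 + 25 + 21 = 86
σ = (1, 2, 4, 3): 10 + 30 + 26 + 3 = 69
σ = (1, 3, 2, 4): 10 + 11 + 27 + 21 = 69
σ = (1, 3, 4, 2): 10 + 11 + 26 + 25 = 72
σ = (1, 4, 2, 3): 10 + 13 + 27 + 3 = 53
σ = (1, 4, 3, 2): 10 + 13 + 25 + 25 = 73
σ = (2, 1, 3, 4): 4 + 28 + 25 + 21 = 78
σ = (2, 1, 4, 3): 4 + 28 + 26 + 3 = 61
σ = (2, 3, 1, 4): 4 + 11 + 27 + 21 = 63
σ = (2, 3, 4, 1): 4 + 11 + 26 + 28 = 69
σ = (2, 4, 1, 3): 4 + 13 + 27 + 3 = 47
σ = (2, 4, 3, 1): 4 + 13 + 25 + 28 = 70
σ = (3, 1, 2, 4): 0 + 28 + 27 + 21 = 76
σ = (3, 1, 4, 2): 0 + 28 + 26 + 25 = 79
σ = (3, 2, 1, 4): 0 + 30 + 27 + 21 = 78
σ = (3, 2, 4, 1): 0 + 30 + 26 + 28 = 84
σ = (3, 4, 1, 2): 0 + 13 + 27 + 25 = 65
σ = (3, 4, 2, 1): 0 + 13 + 27 + 28 = 68
σ = (4, 1, 2, 3): 14 + 28 + 27 + 3 = 72
σ = (4, 1, 3, 2): 14 + 28 + 25 + 25 = 92
σ = (4, 2, 1, 3): 14 + 30 + 27 + 3 = 74
σ = (4, 2, 3, 1): 14 + 30 + 25 + 28 = 97
σ = (4, 3, 1, 2): 14 + 11 + 27 + 25 = 77
σ = (4, 3, 2, 1): 14 + 11 + 27 + 28 = 80
Optimal value attained by: σ = (2, 4, 1, 3).
Answer: det⊕(W) = 47; verdict: NONSINGULAR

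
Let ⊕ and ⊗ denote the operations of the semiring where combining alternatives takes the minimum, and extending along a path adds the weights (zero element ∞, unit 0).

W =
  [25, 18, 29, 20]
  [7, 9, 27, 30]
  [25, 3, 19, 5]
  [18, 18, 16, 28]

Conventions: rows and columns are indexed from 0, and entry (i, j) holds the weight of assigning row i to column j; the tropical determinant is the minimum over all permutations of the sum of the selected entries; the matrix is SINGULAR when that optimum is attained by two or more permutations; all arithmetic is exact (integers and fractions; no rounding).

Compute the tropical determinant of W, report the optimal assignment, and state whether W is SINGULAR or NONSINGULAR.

σ = (0, 1, 2, 3): 25 + 9 + 19 + 28 = 81
σ = (0, 1, 3, 2): 25 + 9 + 5 + 16 = 55
σ = (0, 2, 1, 3): 25 + 27 + 3 + 28 = 83
σ = (0, 2, 3, 1): 25 + 27 + 5 + 18 = 75
σ = (0, 3, 1, 2): 25 + 30 + 3 + 16 = 74
σ = (0, 3, 2, 1): 25 + 30 + 19 + 18 = 92
σ = (1, 0, 2, 3): 18 + 7 + 19 + 28 = 72
σ = (1, 0, 3, 2): 18 + 7 + 5 + 16 = 46
σ = (1, 2, 0, 3): 18 + 27 + 25 + 28 = 98
σ = (1, 2, 3, 0): 18 + 27 + 5 + 18 = 68
σ = (1, 3, 0, 2): 18 + 30 + 25 + 16 = 89
σ = (1, 3, 2, 0): 18 + 30 + 19 + 18 = 85
σ = (2, 0, 1, 3): 29 + 7 + 3 + 28 = 67
σ = (2, 0, 3, 1): 29 + 7 + 5 + 18 = 59
σ = (2, 1, 0, 3): 29 + 9 + 25 + 28 = 91
σ = (2, 1, 3, 0): 29 + 9 + 5 + 18 = 61
σ = (2, 3, 0, 1): 29 + 30 + 25 + 18 = 102
σ = (2, 3, 1, 0): 29 + 30 + 3 + 18 = 80
σ = (3, 0, 1, 2): 20 + 7 + 3 + 16 = 46
σ = (3, 0, 2, 1): 20 + 7 + 19 + 18 = 64
σ = (3, 1, 0, 2): 20 + 9 + 25 + 16 = 70
σ = (3, 1, 2, 0): 20 + 9 + 19 + 18 = 66
σ = (3, 2, 0, 1): 20 + 27 + 25 + 18 = 90
σ = (3, 2, 1, 0): 20 + 27 + 3 + 18 = 68
Optimal value attained by: σ = (1, 0, 3, 2).
Answer: det⊕(W) = 46; verdict: SINGULAR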